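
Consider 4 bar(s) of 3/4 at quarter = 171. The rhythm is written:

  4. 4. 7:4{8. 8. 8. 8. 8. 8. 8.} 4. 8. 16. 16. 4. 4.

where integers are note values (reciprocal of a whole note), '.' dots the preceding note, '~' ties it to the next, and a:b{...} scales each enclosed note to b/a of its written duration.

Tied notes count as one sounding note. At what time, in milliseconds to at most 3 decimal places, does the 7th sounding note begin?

1. 0.0ms @ 0 + 526.316ms (3/2)
2. 526.316ms @ 3/2 + 526.316ms (3/2)
3. 1052.632ms @ 3 + 150.376ms (3/7)
4. 1203.008ms @ 24/7 + 150.376ms (3/7)
5. 1353.383ms @ 27/7 + 150.376ms (3/7)
6. 1503.759ms @ 30/7 + 150.376ms (3/7)
7. 1654.135ms @ 33/7 + 150.376ms (3/7)
8. 1804.511ms @ 36/7 + 150.376ms (3/7)
9. 1954.887ms @ 39/7 + 150.376ms (3/7)
10. 2105.263ms @ 6 + 526.316ms (3/2)
11. 2631.579ms @ 15/2 + 263.158ms (3/4)
12. 2894.737ms @ 33/4 + 131.579ms (3/8)
13. 3026.316ms @ 69/8 + 131.579ms (3/8)
14. 3157.895ms @ 9 + 526.316ms (3/2)
15. 3684.211ms @ 21/2 + 526.316ms (3/2)

note 7 onset = 33/7b = 1654.135ms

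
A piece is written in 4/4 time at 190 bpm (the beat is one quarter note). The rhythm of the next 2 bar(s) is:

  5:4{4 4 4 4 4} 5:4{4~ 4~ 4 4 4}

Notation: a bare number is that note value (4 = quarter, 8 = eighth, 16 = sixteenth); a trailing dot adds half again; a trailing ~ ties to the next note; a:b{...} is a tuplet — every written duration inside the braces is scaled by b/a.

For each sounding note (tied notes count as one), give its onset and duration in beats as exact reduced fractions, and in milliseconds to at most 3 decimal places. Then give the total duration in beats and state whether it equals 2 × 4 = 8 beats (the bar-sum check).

1) 0.0ms=0b +252.632ms=4/5b
2) 252.632ms=4/5b +252.632ms=4/5b
3) 505.263ms=8/5b +252.632ms=4/5b
4) 757.895ms=12/5b +252.632ms=4/5b
5) 1010.526ms=16/5b +252.632ms=4/5b
6) 1263.158ms=4b +757.895ms=12/5b
7) 2021.053ms=32/5b +252.632ms=4/5b
8) 2273.684ms=36/5b +252.632ms=4/5b
Σ=8b of 8 (190bpm 4/4) — PASS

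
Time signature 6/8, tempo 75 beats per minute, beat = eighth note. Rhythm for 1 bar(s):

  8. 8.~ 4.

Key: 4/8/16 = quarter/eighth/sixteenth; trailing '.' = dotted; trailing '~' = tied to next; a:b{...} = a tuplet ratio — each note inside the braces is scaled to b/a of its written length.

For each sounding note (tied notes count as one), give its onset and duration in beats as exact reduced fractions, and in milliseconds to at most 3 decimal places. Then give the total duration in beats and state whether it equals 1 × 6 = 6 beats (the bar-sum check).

1) 0.0ms=0b +1200.0ms=3/2b
2) 1200.0ms=3/2b +3600.0ms=9/2b
Σ=6b of 6 (75bpm 6/8) — PASS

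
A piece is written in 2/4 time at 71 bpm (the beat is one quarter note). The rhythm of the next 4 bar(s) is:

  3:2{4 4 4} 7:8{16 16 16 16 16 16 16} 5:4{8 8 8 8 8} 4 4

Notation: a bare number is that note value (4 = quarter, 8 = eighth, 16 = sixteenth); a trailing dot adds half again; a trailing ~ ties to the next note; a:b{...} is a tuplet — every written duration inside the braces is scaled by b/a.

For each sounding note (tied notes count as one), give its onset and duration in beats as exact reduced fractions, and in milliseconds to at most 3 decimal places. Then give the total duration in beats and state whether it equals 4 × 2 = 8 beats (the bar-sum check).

1) 0.0ms=0b +563.38ms=2/3b
2) 563.38ms=2/3b +563.38ms=2/3b
3) 1126.761ms=4/3b +563.38ms=2/3b
4) 1690.141ms=2b +241.449ms=2/7b
5) 1931.59ms=16/7b +241.449ms=2/7b
6) 2173.038ms=18/7b +241.449ms=2/7b
7) 2414.487ms=20/7b +241.449ms=2/7b
8) 2655.936ms=22/7b +241.449ms=2/7b
9) 2897.384ms=24/7b +241.449ms=2/7b
10) 3138.833ms=26/7b +241.449ms=2/7b
11) 3380.282ms=4b +338.028ms=2/5b
12) 3718.31ms=22/5b +338.028ms=2/5b
13) 4056.338ms=24/5b +338.028ms=2/5b
14) 4394.366ms=26/5b +338.028ms=2/5b
15) 4732.394ms=28/5b +338.028ms=2/5b
16) 5070.423ms=6b +845.07ms=1b
17) 5915.493ms=7b +845.07ms=1b
Σ=8b of 8 (71bpm 2/4) — PASS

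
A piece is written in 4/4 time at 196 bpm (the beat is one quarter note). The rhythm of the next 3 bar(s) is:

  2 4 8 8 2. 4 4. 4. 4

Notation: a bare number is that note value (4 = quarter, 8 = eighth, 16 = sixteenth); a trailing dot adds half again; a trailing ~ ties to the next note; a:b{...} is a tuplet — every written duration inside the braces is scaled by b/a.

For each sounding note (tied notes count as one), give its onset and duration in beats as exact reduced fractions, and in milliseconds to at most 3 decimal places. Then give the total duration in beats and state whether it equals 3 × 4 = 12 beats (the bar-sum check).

1) 0.0ms=0b +612.245ms=2b
2) 612.245ms=2b +306.122ms=1b
3) 918.367ms=3b +153.061ms=1/2b
4) 1071.429ms=7/2b +153.061ms=1/2b
5) 1224.49ms=4b +918.367ms=3b
6) 2142.857ms=7b +306.122ms=1b
7) 2448.98ms=8b +459.184ms=3/2b
8) 2908.163ms=19/2b +459.184ms=3/2b
9) 3367.347ms=11b +306.122ms=1b
Σ=12b of 12 (196bpm 4/4) — PASS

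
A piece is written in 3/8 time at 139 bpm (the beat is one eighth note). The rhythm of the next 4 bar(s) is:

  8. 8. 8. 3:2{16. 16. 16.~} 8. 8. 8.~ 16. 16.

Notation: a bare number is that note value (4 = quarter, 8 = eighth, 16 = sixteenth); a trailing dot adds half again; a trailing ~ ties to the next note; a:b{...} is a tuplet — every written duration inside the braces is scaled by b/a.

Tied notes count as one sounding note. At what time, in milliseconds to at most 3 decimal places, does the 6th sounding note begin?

note 6 onset = 11/2b = 2374.101ms

1. 0.0ms @ 0 + 647.482ms (3/2)
2. 647.482ms @ 3/2 + 647.482ms (3/2)
3. 1294.964ms @ 3 + 647.482ms (3/2)
4. 1942.446ms @ 9/2 + 215.827ms (1/2)
5. 2158.273ms @ 5 + 215.827ms (1/2)
6. 2374.101ms @ 11/2 + 863.309ms (2)
7. 3237.41ms @ 15/2 + 647.482ms (3/2)
8. 3884.892ms @ 9 + 971.223ms (9/4)
9. 4856.115ms @ 45/4 + 323.741ms (3/4)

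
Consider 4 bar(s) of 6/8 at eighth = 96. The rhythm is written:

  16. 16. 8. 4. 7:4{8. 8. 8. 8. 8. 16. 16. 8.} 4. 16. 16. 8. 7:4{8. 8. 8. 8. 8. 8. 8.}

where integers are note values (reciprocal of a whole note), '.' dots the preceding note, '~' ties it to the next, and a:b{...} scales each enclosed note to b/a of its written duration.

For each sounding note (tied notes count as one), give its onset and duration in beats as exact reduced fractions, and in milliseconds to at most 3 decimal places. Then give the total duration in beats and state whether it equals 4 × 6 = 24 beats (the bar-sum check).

1) 0.0ms=0b +468.75ms=3/4b
2) 468.75ms=3/4b +468.75ms=3/4b
3) 937.5ms=3/2b +937.5ms=3/2b
4) 1875.0ms=3b +1875.0ms=3b
5) 3750.0ms=6b +535.714ms=6/7b
6) 4285.714ms=48/7b +535.714ms=6/7b
7) 4821.429ms=54/7b +535.714ms=6/7b
8) 5357.143ms=60/7b +535.714ms=6/7b
9) 5892.857ms=66/7b +535.714ms=6/7b
10) 6428.571ms=72/7b +267.857ms=3/7b
11) 6696.429ms=75/7b +267.857ms=3/7b
12) 6964.286ms=78/7b +535.714ms=6/7b
13) 7500.0ms=12b +1875.0ms=3b
14) 9375.0ms=15b +468.75ms=3/4b
15) 9843.75ms=63/4b +468.75ms=3/4b
16) 10312.5ms=33/2b +937.5ms=3/2b
17) 11250.0ms=18b +535.714ms=6/7b
18) 11785.714ms=132/7b +535.714ms=6/7b
19) 12321.429ms=138/7b +535.714ms=6/7b
20) 12857.143ms=144/7b +535.714ms=6/7b
21) 13392.857ms=150/7b +535.714ms=6/7b
22) 13928.571ms=156/7b +535.714ms=6/7b
23) 14464.286ms=162/7b +535.714ms=6/7b
Σ=24b of 24 (96bpm 6/8) — PASS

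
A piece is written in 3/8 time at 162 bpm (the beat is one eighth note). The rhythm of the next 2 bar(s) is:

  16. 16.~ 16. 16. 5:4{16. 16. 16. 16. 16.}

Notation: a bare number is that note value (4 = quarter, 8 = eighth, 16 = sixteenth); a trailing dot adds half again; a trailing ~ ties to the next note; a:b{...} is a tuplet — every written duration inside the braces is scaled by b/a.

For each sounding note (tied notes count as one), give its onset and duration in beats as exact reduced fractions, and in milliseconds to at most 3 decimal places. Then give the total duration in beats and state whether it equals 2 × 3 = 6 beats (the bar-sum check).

1) 0.0ms=0b +277.778ms=3/4b
2) 277.778ms=3/4b +555.556ms=3/2b
3) 833.333ms=9/4b +277.778ms=3/4b
4) 1111.111ms=3b +222.222ms=3/5b
5) 1333.333ms=18/5b +222.222ms=3/5b
6) 1555.556ms=21/5b +222.222ms=3/5b
7) 1777.778ms=24/5b +222.222ms=3/5b
8) 2000.0ms=27/5b +222.222ms=3/5b
Σ=6b of 6 (162bpm 3/8) — PASS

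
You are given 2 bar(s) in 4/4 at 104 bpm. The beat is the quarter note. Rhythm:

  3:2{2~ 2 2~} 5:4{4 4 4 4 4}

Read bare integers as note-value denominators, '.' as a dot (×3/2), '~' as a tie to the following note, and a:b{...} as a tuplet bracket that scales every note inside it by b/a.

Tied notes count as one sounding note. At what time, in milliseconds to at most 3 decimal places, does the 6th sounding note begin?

1. 0.0ms @ 0 + 1538.462ms (8/3)
2. 1538.462ms @ 8/3 + 1230.769ms (32/15)
3. 2769.231ms @ 24/5 + 461.538ms (4/5)
4. 3230.769ms @ 28/5 + 461.538ms (4/5)
5. 3692.308ms @ 32/5 + 461.538ms (4/5)
6. 4153.846ms @ 36/5 + 461.538ms (4/5)

note 6 onset = 36/5b = 4153.846ms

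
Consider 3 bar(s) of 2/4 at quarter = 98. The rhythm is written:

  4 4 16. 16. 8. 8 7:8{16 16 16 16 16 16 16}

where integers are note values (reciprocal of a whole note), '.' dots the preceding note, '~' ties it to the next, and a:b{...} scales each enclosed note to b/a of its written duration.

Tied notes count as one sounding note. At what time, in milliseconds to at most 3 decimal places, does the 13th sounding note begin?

note 13 onset = 40/7b = 3498.542ms

1. 0.0ms @ 0 + 612.245ms (1)
2. 612.245ms @ 1 + 612.245ms (1)
3. 1224.49ms @ 2 + 229.592ms (3/8)
4. 1454.082ms @ 19/8 + 229.592ms (3/8)
5. 1683.673ms @ 11/4 + 459.184ms (3/4)
6. 2142.857ms @ 7/2 + 306.122ms (1/2)
7. 2448.98ms @ 4 + 174.927ms (2/7)
8. 2623.907ms @ 30/7 + 174.927ms (2/7)
9. 2798.834ms @ 32/7 + 174.927ms (2/7)
10. 2973.761ms @ 34/7 + 174.927ms (2/7)
11. 3148.688ms @ 36/7 + 174.927ms (2/7)
12. 3323.615ms @ 38/7 + 174.927ms (2/7)
13. 3498.542ms @ 40/7 + 174.927ms (2/7)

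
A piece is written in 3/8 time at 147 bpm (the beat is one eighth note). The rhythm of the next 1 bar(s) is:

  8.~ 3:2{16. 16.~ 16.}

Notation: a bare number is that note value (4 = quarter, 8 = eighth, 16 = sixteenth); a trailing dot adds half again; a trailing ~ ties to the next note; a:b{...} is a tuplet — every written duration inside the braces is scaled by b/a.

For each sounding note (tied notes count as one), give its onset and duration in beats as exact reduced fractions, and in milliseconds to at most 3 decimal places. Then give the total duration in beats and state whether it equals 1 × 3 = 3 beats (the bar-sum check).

1) 0.0ms=0b +816.327ms=2b
2) 816.327ms=2b +408.163ms=1b
Σ=3b of 3 (147bpm 3/8) — PASS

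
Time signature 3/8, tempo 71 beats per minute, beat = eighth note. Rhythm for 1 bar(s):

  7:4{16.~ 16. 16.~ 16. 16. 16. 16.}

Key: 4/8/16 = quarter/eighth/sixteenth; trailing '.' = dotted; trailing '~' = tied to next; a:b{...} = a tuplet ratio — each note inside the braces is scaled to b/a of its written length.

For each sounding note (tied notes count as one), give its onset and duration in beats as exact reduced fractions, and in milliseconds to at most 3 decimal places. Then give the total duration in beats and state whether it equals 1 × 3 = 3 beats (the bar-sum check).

1) 0.0ms=0b +724.346ms=6/7b
2) 724.346ms=6/7b +724.346ms=6/7b
3) 1448.692ms=12/7b +362.173ms=3/7b
4) 1810.865ms=15/7b +362.173ms=3/7b
5) 2173.038ms=18/7b +362.173ms=3/7b
Σ=3b of 3 (71bpm 3/8) — PASS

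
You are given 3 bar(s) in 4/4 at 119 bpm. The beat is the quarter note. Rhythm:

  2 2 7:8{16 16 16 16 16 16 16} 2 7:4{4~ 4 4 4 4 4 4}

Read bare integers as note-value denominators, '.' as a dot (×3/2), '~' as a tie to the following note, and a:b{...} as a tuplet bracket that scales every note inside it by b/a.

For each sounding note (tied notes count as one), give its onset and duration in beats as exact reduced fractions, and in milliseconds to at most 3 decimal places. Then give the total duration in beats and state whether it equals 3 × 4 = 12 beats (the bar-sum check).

1) 0.0ms=0b +1008.403ms=2b
2) 1008.403ms=2b +1008.403ms=2b
3) 2016.807ms=4b +144.058ms=2/7b
4) 2160.864ms=30/7b +144.058ms=2/7b
5) 2304.922ms=32/7b +144.058ms=2/7b
6) 2448.98ms=34/7b +144.058ms=2/7b
7) 2593.037ms=36/7b +144.058ms=2/7b
8) 2737.095ms=38/7b +144.058ms=2/7b
9) 2881.152ms=40/7b +144.058ms=2/7b
10) 3025.21ms=6b +1008.403ms=2b
11) 4033.613ms=8b +576.23ms=8/7b
12) 4609.844ms=64/7b +288.115ms=4/7b
13) 4897.959ms=68/7b +288.115ms=4/7b
14) 5186.074ms=72/7b +288.115ms=4/7b
15) 5474.19ms=76/7b +288.115ms=4/7b
16) 5762.305ms=80/7b +288.115ms=4/7b
Σ=12b of 12 (119bpm 4/4) — PASS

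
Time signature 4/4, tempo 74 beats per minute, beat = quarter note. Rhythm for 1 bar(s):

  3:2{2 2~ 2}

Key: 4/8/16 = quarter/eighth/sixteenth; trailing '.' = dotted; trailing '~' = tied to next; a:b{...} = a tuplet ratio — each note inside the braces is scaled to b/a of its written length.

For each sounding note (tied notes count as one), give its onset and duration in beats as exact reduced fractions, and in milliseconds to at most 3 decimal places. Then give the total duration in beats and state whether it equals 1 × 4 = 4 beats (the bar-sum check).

1) 0.0ms=0b +1081.081ms=4/3b
2) 1081.081ms=4/3b +2162.162ms=8/3b
Σ=4b of 4 (74bpm 4/4) — PASS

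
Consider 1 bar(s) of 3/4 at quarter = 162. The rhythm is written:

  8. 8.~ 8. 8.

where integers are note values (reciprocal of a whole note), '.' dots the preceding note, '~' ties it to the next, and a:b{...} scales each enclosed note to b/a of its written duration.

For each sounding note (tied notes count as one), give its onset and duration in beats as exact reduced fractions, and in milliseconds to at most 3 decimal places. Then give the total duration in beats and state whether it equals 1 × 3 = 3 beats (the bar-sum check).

1) 0.0ms=0b +277.778ms=3/4b
2) 277.778ms=3/4b +555.556ms=3/2b
3) 833.333ms=9/4b +277.778ms=3/4b
Σ=3b of 3 (162bpm 3/4) — PASS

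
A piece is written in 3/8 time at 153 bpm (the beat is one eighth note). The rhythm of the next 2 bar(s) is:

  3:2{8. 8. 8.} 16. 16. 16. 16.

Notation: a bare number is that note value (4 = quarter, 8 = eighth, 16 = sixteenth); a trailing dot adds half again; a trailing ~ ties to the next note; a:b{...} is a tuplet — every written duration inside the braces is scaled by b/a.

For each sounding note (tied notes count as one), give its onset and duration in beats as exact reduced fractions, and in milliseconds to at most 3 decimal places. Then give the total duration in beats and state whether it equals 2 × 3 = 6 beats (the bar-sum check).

1) 0.0ms=0b +392.157ms=1b
2) 392.157ms=1b +392.157ms=1b
3) 784.314ms=2b +392.157ms=1b
4) 1176.471ms=3b +294.118ms=3/4b
5) 1470.588ms=15/4b +294.118ms=3/4b
6) 1764.706ms=9/2b +294.118ms=3/4b
7) 2058.824ms=21/4b +294.118ms=3/4b
Σ=6b of 6 (153bpm 3/8) — PASS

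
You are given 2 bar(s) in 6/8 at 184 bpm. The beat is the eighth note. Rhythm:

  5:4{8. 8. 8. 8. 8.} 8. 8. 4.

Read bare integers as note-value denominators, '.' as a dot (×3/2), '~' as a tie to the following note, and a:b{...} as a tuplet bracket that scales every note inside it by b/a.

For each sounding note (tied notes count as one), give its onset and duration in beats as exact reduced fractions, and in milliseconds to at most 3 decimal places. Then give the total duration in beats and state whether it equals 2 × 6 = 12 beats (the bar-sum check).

1) 0.0ms=0b +391.304ms=6/5b
2) 391.304ms=6/5b +391.304ms=6/5b
3) 782.609ms=12/5b +391.304ms=6/5b
4) 1173.913ms=18/5b +391.304ms=6/5b
5) 1565.217ms=24/5b +391.304ms=6/5b
6) 1956.522ms=6b +489.13ms=3/2b
7) 2445.652ms=15/2b +489.13ms=3/2b
8) 2934.783ms=9b +978.261ms=3b
Σ=12b of 12 (184bpm 6/8) — PASS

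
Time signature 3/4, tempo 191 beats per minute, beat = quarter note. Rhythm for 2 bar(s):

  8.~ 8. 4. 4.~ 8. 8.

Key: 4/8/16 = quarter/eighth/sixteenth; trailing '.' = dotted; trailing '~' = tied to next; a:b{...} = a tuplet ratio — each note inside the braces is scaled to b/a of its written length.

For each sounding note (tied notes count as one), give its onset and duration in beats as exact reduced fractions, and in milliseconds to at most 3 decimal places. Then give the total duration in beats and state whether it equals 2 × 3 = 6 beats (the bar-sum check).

1) 0.0ms=0b +471.204ms=3/2b
2) 471.204ms=3/2b +471.204ms=3/2b
3) 942.408ms=3b +706.806ms=9/4b
4) 1649.215ms=21/4b +235.602ms=3/4b
Σ=6b of 6 (191bpm 3/4) — PASS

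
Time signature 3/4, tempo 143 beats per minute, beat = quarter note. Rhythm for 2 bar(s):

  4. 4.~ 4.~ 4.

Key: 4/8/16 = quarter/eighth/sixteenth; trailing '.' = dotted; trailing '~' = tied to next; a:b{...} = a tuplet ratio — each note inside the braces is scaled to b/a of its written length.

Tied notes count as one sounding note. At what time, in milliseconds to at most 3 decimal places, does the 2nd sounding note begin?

1. 0.0ms @ 0 + 629.371ms (3/2)
2. 629.371ms @ 3/2 + 1888.112ms (9/2)

note 2 onset = 3/2b = 629.371ms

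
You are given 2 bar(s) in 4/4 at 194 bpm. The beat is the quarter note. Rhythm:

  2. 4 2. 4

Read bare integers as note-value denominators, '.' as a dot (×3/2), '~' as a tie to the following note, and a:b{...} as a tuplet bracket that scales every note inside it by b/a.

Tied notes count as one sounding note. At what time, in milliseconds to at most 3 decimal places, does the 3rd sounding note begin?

1. 0.0ms @ 0 + 927.835ms (3)
2. 927.835ms @ 3 + 309.278ms (1)
3. 1237.113ms @ 4 + 927.835ms (3)
4. 2164.948ms @ 7 + 309.278ms (1)

note 3 onset = 4b = 1237.113ms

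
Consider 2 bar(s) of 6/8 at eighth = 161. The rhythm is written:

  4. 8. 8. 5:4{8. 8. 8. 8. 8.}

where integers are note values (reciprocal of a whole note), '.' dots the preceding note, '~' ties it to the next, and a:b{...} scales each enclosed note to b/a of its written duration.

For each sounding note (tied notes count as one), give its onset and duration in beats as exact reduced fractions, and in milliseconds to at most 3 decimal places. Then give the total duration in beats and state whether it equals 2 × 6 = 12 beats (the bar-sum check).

1) 0.0ms=0b +1118.012ms=3b
2) 1118.012ms=3b +559.006ms=3/2b
3) 1677.019ms=9/2b +559.006ms=3/2b
4) 2236.025ms=6b +447.205ms=6/5b
5) 2683.23ms=36/5b +447.205ms=6/5b
6) 3130.435ms=42/5b +447.205ms=6/5b
7) 3577.64ms=48/5b +447.205ms=6/5b
8) 4024.845ms=54/5b +447.205ms=6/5b
Σ=12b of 12 (161bpm 6/8) — PASS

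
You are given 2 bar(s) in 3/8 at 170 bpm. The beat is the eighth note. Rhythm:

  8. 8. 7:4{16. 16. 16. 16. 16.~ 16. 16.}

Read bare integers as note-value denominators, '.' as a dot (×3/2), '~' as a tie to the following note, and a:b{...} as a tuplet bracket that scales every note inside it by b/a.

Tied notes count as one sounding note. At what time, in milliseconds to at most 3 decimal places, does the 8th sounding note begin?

1. 0.0ms @ 0 + 529.412ms (3/2)
2. 529.412ms @ 3/2 + 529.412ms (3/2)
3. 1058.824ms @ 3 + 151.261ms (3/7)
4. 1210.084ms @ 24/7 + 151.261ms (3/7)
5. 1361.345ms @ 27/7 + 151.261ms (3/7)
6. 1512.605ms @ 30/7 + 151.261ms (3/7)
7. 1663.866ms @ 33/7 + 302.521ms (6/7)
8. 1966.387ms @ 39/7 + 151.261ms (3/7)

note 8 onset = 39/7b = 1966.387ms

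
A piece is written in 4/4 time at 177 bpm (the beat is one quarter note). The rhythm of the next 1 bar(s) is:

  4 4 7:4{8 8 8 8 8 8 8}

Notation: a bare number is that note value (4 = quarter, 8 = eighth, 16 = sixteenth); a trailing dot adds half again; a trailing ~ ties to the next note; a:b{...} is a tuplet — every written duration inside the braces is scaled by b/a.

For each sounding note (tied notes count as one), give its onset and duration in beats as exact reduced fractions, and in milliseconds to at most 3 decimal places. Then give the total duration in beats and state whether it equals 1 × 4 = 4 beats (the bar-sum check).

1) 0.0ms=0b +338.983ms=1b
2) 338.983ms=1b +338.983ms=1b
3) 677.966ms=2b +96.852ms=2/7b
4) 774.818ms=16/7b +96.852ms=2/7b
5) 871.671ms=18/7b +96.852ms=2/7b
6) 968.523ms=20/7b +96.852ms=2/7b
7) 1065.375ms=22/7b +96.852ms=2/7b
8) 1162.228ms=24/7b +96.852ms=2/7b
9) 1259.08ms=26/7b +96.852ms=2/7b
Σ=4b of 4 (177bpm 4/4) — PASS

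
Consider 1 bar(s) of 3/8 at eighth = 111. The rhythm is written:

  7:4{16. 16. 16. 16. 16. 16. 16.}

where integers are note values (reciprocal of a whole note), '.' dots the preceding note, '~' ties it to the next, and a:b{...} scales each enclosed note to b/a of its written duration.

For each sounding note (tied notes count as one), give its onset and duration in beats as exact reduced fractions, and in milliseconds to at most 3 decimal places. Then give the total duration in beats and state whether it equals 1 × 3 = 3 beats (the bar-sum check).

1) 0.0ms=0b +231.66ms=3/7b
2) 231.66ms=3/7b +231.66ms=3/7b
3) 463.32ms=6/7b +231.66ms=3/7b
4) 694.981ms=9/7b +231.66ms=3/7b
5) 926.641ms=12/7b +231.66ms=3/7b
6) 1158.301ms=15/7b +231.66ms=3/7b
7) 1389.961ms=18/7b +231.66ms=3/7b
Σ=3b of 3 (111bpm 3/8) — PASS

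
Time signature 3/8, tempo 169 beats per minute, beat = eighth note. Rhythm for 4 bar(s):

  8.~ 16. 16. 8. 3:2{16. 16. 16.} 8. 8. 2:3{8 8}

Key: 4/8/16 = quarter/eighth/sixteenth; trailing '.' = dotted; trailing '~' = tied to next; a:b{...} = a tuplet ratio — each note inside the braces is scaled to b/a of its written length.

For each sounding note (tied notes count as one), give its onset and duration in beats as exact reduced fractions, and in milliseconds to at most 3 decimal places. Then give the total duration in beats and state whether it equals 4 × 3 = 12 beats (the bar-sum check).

1) 0.0ms=0b +798.817ms=9/4b
2) 798.817ms=9/4b +266.272ms=3/4b
3) 1065.089ms=3b +532.544ms=3/2b
4) 1597.633ms=9/2b +177.515ms=1/2b
5) 1775.148ms=5b +177.515ms=1/2b
6) 1952.663ms=11/2b +177.515ms=1/2b
7) 2130.178ms=6b +532.544ms=3/2b
8) 2662.722ms=15/2b +532.544ms=3/2b
9) 3195.266ms=9b +532.544ms=3/2b
10) 3727.811ms=21/2b +532.544ms=3/2b
Σ=12b of 12 (169bpm 3/8) — PASS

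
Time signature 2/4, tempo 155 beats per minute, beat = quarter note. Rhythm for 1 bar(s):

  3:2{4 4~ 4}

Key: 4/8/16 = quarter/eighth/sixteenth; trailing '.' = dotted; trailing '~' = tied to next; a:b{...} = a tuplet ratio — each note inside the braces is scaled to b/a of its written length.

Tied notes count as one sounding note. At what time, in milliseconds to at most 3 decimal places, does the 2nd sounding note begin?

1. 0.0ms @ 0 + 258.065ms (2/3)
2. 258.065ms @ 2/3 + 516.129ms (4/3)

note 2 onset = 2/3b = 258.065ms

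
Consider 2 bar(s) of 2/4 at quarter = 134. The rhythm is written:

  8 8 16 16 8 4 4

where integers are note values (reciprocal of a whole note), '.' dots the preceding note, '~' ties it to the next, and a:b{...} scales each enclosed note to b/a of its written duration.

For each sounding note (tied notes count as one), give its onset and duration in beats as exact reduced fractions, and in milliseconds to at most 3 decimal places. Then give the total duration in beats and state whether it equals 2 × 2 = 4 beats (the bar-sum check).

1) 0.0ms=0b +223.881ms=1/2b
2) 223.881ms=1/2b +223.881ms=1/2b
3) 447.761ms=1b +111.94ms=1/4b
4) 559.701ms=5/4b +111.94ms=1/4b
5) 671.642ms=3/2b +223.881ms=1/2b
6) 895.522ms=2b +447.761ms=1b
7) 1343.284ms=3b +447.761ms=1b
Σ=4b of 4 (134bpm 2/4) — PASS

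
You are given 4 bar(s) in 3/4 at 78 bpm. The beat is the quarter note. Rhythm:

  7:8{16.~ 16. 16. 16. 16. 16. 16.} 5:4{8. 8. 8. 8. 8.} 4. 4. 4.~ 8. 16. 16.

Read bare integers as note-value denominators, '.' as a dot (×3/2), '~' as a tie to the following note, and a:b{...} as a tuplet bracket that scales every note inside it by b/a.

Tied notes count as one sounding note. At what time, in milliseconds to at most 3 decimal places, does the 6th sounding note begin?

note 6 onset = 18/7b = 1978.022ms

1. 0.0ms @ 0 + 659.341ms (6/7)
2. 659.341ms @ 6/7 + 329.67ms (3/7)
3. 989.011ms @ 9/7 + 329.67ms (3/7)
4. 1318.681ms @ 12/7 + 329.67ms (3/7)
5. 1648.352ms @ 15/7 + 329.67ms (3/7)
6. 1978.022ms @ 18/7 + 329.67ms (3/7)
7. 2307.692ms @ 3 + 461.538ms (3/5)
8. 2769.231ms @ 18/5 + 461.538ms (3/5)
9. 3230.769ms @ 21/5 + 461.538ms (3/5)
10. 3692.308ms @ 24/5 + 461.538ms (3/5)
11. 4153.846ms @ 27/5 + 461.538ms (3/5)
12. 4615.385ms @ 6 + 1153.846ms (3/2)
13. 5769.231ms @ 15/2 + 1153.846ms (3/2)
14. 6923.077ms @ 9 + 1730.769ms (9/4)
15. 8653.846ms @ 45/4 + 288.462ms (3/8)
16. 8942.308ms @ 93/8 + 288.462ms (3/8)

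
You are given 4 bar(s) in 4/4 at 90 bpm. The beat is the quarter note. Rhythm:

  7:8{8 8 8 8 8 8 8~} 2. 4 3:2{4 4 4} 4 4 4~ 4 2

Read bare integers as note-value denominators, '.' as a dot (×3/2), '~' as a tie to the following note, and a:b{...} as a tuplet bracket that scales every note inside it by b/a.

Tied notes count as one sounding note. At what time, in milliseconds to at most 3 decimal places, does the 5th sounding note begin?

note 5 onset = 16/7b = 1523.81ms

1. 0.0ms @ 0 + 380.952ms (4/7)
2. 380.952ms @ 4/7 + 380.952ms (4/7)
3. 761.905ms @ 8/7 + 380.952ms (4/7)
4. 1142.857ms @ 12/7 + 380.952ms (4/7)
5. 1523.81ms @ 16/7 + 380.952ms (4/7)
6. 1904.762ms @ 20/7 + 380.952ms (4/7)
7. 2285.714ms @ 24/7 + 2380.952ms (25/7)
8. 4666.667ms @ 7 + 666.667ms (1)
9. 5333.333ms @ 8 + 444.444ms (2/3)
10. 5777.778ms @ 26/3 + 444.444ms (2/3)
11. 6222.222ms @ 28/3 + 444.444ms (2/3)
12. 6666.667ms @ 10 + 666.667ms (1)
13. 7333.333ms @ 11 + 666.667ms (1)
14. 8000.0ms @ 12 + 1333.333ms (2)
15. 9333.333ms @ 14 + 1333.333ms (2)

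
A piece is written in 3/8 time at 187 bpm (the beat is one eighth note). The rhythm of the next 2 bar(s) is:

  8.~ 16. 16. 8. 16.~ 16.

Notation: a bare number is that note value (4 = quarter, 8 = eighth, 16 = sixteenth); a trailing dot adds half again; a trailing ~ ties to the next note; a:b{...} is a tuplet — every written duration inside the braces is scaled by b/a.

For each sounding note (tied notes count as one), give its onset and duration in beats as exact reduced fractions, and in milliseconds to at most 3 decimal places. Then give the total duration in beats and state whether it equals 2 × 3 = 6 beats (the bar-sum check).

1) 0.0ms=0b +721.925ms=9/4b
2) 721.925ms=9/4b +240.642ms=3/4b
3) 962.567ms=3b +481.283ms=3/2b
4) 1443.85ms=9/2b +481.283ms=3/2b
Σ=6b of 6 (187bpm 3/8) — PASS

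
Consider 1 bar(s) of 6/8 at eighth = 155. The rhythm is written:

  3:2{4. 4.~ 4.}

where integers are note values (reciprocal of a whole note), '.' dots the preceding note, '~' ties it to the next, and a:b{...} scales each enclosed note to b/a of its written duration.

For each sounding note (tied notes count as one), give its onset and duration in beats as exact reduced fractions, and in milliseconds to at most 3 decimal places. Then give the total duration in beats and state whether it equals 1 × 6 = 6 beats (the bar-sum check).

1) 0.0ms=0b +774.194ms=2b
2) 774.194ms=2b +1548.387ms=4b
Σ=6b of 6 (155bpm 6/8) — PASS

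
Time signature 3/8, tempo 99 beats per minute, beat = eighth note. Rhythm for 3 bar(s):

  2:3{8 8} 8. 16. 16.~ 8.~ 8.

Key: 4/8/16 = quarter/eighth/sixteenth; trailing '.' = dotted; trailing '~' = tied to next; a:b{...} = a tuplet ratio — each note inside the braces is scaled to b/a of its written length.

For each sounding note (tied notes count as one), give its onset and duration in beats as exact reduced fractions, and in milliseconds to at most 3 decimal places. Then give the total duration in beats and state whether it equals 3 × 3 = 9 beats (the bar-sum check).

1) 0.0ms=0b +909.091ms=3/2b
2) 909.091ms=3/2b +909.091ms=3/2b
3) 1818.182ms=3b +909.091ms=3/2b
4) 2727.273ms=9/2b +454.545ms=3/4b
5) 3181.818ms=21/4b +2272.727ms=15/4b
Σ=9b of 9 (99bpm 3/8) — PASS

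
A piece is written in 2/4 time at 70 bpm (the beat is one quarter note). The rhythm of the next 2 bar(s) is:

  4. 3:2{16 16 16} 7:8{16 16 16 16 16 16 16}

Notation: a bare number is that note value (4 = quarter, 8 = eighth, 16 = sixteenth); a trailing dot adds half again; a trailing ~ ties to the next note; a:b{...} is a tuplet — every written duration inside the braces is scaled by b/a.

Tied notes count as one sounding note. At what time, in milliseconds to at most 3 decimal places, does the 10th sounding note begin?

1. 0.0ms @ 0 + 1285.714ms (3/2)
2. 1285.714ms @ 3/2 + 142.857ms (1/6)
3. 1428.571ms @ 5/3 + 142.857ms (1/6)
4. 1571.429ms @ 11/6 + 142.857ms (1/6)
5. 1714.286ms @ 2 + 244.898ms (2/7)
6. 1959.184ms @ 16/7 + 244.898ms (2/7)
7. 2204.082ms @ 18/7 + 244.898ms (2/7)
8. 2448.98ms @ 20/7 + 244.898ms (2/7)
9. 2693.878ms @ 22/7 + 244.898ms (2/7)
10. 2938.776ms @ 24/7 + 244.898ms (2/7)
11. 3183.673ms @ 26/7 + 244.898ms (2/7)

note 10 onset = 24/7b = 2938.776ms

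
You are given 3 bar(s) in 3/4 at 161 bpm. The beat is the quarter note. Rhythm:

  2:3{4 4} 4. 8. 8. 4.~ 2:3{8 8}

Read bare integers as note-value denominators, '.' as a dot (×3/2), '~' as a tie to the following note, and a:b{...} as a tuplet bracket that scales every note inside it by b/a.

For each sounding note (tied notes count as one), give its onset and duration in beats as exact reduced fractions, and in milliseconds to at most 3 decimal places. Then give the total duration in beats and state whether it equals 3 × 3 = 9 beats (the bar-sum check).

1) 0.0ms=0b +559.006ms=3/2b
2) 559.006ms=3/2b +559.006ms=3/2b
3) 1118.012ms=3b +559.006ms=3/2b
4) 1677.019ms=9/2b +279.503ms=3/4b
5) 1956.522ms=21/4b +279.503ms=3/4b
6) 2236.025ms=6b +838.509ms=9/4b
7) 3074.534ms=33/4b +279.503ms=3/4b
Σ=9b of 9 (161bpm 3/4) — PASS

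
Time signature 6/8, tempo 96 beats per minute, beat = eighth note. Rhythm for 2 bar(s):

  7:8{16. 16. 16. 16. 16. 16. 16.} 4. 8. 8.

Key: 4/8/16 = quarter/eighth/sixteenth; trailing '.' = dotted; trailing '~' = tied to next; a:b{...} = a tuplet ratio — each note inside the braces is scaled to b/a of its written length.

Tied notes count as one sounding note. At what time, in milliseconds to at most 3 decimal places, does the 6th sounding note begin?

1. 0.0ms @ 0 + 535.714ms (6/7)
2. 535.714ms @ 6/7 + 535.714ms (6/7)
3. 1071.429ms @ 12/7 + 535.714ms (6/7)
4. 1607.143ms @ 18/7 + 535.714ms (6/7)
5. 2142.857ms @ 24/7 + 535.714ms (6/7)
6. 2678.571ms @ 30/7 + 535.714ms (6/7)
7. 3214.286ms @ 36/7 + 535.714ms (6/7)
8. 3750.0ms @ 6 + 1875.0ms (3)
9. 5625.0ms @ 9 + 937.5ms (3/2)
10. 6562.5ms @ 21/2 + 937.5ms (3/2)

note 6 onset = 30/7b = 2678.571ms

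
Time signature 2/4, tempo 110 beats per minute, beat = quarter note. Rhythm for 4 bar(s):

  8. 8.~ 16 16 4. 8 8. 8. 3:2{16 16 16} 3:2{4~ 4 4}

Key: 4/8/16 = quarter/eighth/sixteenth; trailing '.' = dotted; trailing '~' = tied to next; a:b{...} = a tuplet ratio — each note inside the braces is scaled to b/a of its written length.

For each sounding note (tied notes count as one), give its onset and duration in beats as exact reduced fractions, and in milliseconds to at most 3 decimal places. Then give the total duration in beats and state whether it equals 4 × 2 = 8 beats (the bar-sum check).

1) 0.0ms=0b +409.091ms=3/4b
2) 409.091ms=3/4b +545.455ms=1b
3) 954.545ms=7/4b +136.364ms=1/4b
4) 1090.909ms=2b +818.182ms=3/2b
5) 1909.091ms=7/2b +272.727ms=1/2b
6) 2181.818ms=4b +409.091ms=3/4b
7) 2590.909ms=19/4b +409.091ms=3/4b
8) 3000.0ms=11/2b +90.909ms=1/6b
9) 3090.909ms=17/3b +90.909ms=1/6b
10) 3181.818ms=35/6b +90.909ms=1/6b
11) 3272.727ms=6b +727.273ms=4/3b
12) 4000.0ms=22/3b +363.636ms=2/3b
Σ=8b of 8 (110bpm 2/4) — PASS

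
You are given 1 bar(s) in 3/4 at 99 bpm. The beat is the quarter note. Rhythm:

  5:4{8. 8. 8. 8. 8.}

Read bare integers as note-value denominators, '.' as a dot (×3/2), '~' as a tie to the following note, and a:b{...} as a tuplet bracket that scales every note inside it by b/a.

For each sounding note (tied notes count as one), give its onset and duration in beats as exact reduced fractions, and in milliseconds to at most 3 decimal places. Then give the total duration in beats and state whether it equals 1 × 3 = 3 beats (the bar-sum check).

1) 0.0ms=0b +363.636ms=3/5b
2) 363.636ms=3/5b +363.636ms=3/5b
3) 727.273ms=6/5b +363.636ms=3/5b
4) 1090.909ms=9/5b +363.636ms=3/5b
5) 1454.545ms=12/5b +363.636ms=3/5b
Σ=3b of 3 (99bpm 3/4) — PASS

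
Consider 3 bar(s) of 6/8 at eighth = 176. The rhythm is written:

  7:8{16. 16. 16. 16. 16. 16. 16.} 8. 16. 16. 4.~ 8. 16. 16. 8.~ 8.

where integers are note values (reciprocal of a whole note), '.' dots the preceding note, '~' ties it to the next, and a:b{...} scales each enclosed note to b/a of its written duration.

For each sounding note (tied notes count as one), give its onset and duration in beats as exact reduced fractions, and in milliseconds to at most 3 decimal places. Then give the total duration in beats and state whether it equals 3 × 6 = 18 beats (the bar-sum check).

1) 0.0ms=0b +292.208ms=6/7b
2) 292.208ms=6/7b +292.208ms=6/7b
3) 584.416ms=12/7b +292.208ms=6/7b
4) 876.623ms=18/7b +292.208ms=6/7b
5) 1168.831ms=24/7b +292.208ms=6/7b
6) 1461.039ms=30/7b +292.208ms=6/7b
7) 1753.247ms=36/7b +292.208ms=6/7b
8) 2045.455ms=6b +511.364ms=3/2b
9) 2556.818ms=15/2b +255.682ms=3/4b
10) 2812.5ms=33/4b +255.682ms=3/4b
11) 3068.182ms=9b +1534.091ms=9/2b
12) 4602.273ms=27/2b +255.682ms=3/4b
13) 4857.955ms=57/4b +255.682ms=3/4b
14) 5113.636ms=15b +1022.727ms=3b
Σ=18b of 18 (176bpm 6/8) — PASS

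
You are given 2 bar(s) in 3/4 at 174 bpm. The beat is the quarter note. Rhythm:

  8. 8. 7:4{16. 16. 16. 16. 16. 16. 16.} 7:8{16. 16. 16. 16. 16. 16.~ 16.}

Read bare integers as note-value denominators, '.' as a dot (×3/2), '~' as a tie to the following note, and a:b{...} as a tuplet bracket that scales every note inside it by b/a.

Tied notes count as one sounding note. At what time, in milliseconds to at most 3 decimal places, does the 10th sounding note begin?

1. 0.0ms @ 0 + 258.621ms (3/4)
2. 258.621ms @ 3/4 + 258.621ms (3/4)
3. 517.241ms @ 3/2 + 73.892ms (3/14)
4. 591.133ms @ 12/7 + 73.892ms (3/14)
5. 665.025ms @ 27/14 + 73.892ms (3/14)
6. 738.916ms @ 15/7 + 73.892ms (3/14)
7. 812.808ms @ 33/14 + 73.892ms (3/14)
8. 886.7ms @ 18/7 + 73.892ms (3/14)
9. 960.591ms @ 39/14 + 73.892ms (3/14)
10. 1034.483ms @ 3 + 147.783ms (3/7)
11. 1182.266ms @ 24/7 + 147.783ms (3/7)
12. 1330.049ms @ 27/7 + 147.783ms (3/7)
13. 1477.833ms @ 30/7 + 147.783ms (3/7)
14. 1625.616ms @ 33/7 + 147.783ms (3/7)
15. 1773.399ms @ 36/7 + 295.567ms (6/7)

note 10 onset = 3b = 1034.483ms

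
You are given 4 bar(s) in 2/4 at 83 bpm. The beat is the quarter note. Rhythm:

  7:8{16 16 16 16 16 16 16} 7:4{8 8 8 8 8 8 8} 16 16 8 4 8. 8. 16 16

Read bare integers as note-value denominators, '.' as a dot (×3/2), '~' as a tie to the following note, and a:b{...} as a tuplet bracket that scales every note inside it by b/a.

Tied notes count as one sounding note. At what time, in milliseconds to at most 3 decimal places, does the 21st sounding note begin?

note 21 onset = 15/2b = 5421.687ms

1. 0.0ms @ 0 + 206.54ms (2/7)
2. 206.54ms @ 2/7 + 206.54ms (2/7)
3. 413.081ms @ 4/7 + 206.54ms (2/7)
4. 619.621ms @ 6/7 + 206.54ms (2/7)
5. 826.162ms @ 8/7 + 206.54ms (2/7)
6. 1032.702ms @ 10/7 + 206.54ms (2/7)
7. 1239.243ms @ 12/7 + 206.54ms (2/7)
8. 1445.783ms @ 2 + 206.54ms (2/7)
9. 1652.324ms @ 16/7 + 206.54ms (2/7)
10. 1858.864ms @ 18/7 + 206.54ms (2/7)
11. 2065.404ms @ 20/7 + 206.54ms (2/7)
12. 2271.945ms @ 22/7 + 206.54ms (2/7)
13. 2478.485ms @ 24/7 + 206.54ms (2/7)
14. 2685.026ms @ 26/7 + 206.54ms (2/7)
15. 2891.566ms @ 4 + 180.723ms (1/4)
16. 3072.289ms @ 17/4 + 180.723ms (1/4)
17. 3253.012ms @ 9/2 + 361.446ms (1/2)
18. 3614.458ms @ 5 + 722.892ms (1)
19. 4337.349ms @ 6 + 542.169ms (3/4)
20. 4879.518ms @ 27/4 + 542.169ms (3/4)
21. 5421.687ms @ 15/2 + 180.723ms (1/4)
22. 5602.41ms @ 31/4 + 180.723ms (1/4)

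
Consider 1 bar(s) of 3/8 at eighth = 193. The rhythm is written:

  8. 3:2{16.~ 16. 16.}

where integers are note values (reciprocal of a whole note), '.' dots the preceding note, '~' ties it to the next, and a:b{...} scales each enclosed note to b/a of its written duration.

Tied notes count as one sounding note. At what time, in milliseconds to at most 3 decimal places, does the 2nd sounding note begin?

note 2 onset = 3/2b = 466.321ms

1. 0.0ms @ 0 + 466.321ms (3/2)
2. 466.321ms @ 3/2 + 310.881ms (1)
3. 777.202ms @ 5/2 + 155.44ms (1/2)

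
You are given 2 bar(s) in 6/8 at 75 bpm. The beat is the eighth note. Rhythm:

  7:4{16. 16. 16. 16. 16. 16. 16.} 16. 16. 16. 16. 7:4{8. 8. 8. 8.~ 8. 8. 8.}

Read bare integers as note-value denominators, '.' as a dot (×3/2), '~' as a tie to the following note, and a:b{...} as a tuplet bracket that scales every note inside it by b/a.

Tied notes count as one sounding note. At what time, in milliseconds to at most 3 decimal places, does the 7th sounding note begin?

1. 0.0ms @ 0 + 342.857ms (3/7)
2. 342.857ms @ 3/7 + 342.857ms (3/7)
3. 685.714ms @ 6/7 + 342.857ms (3/7)
4. 1028.571ms @ 9/7 + 342.857ms (3/7)
5. 1371.429ms @ 12/7 + 342.857ms (3/7)
6. 1714.286ms @ 15/7 + 342.857ms (3/7)
7. 2057.143ms @ 18/7 + 342.857ms (3/7)
8. 2400.0ms @ 3 + 600.0ms (3/4)
9. 3000.0ms @ 15/4 + 600.0ms (3/4)
10. 3600.0ms @ 9/2 + 600.0ms (3/4)
11. 4200.0ms @ 21/4 + 600.0ms (3/4)
12. 4800.0ms @ 6 + 685.714ms (6/7)
13. 5485.714ms @ 48/7 + 685.714ms (6/7)
14. 6171.429ms @ 54/7 + 685.714ms (6/7)
15. 6857.143ms @ 60/7 + 1371.429ms (12/7)
16. 8228.571ms @ 72/7 + 685.714ms (6/7)
17. 8914.286ms @ 78/7 + 685.714ms (6/7)

note 7 onset = 18/7b = 2057.143ms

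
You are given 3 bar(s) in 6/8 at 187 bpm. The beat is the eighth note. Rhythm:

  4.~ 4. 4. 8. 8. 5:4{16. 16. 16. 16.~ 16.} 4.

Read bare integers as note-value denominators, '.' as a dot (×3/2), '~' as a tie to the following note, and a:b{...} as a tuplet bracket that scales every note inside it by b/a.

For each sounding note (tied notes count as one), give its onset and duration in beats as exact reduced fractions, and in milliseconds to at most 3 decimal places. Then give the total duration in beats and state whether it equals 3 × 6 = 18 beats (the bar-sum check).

1) 0.0ms=0b +1925.134ms=6b
2) 1925.134ms=6b +962.567ms=3b
3) 2887.701ms=9b +481.283ms=3/2b
4) 3368.984ms=21/2b +481.283ms=3/2b
5) 3850.267ms=12b +192.513ms=3/5b
6) 4042.781ms=63/5b +192.513ms=3/5b
7) 4235.294ms=66/5b +192.513ms=3/5b
8) 4427.807ms=69/5b +385.027ms=6/5b
9) 4812.834ms=15b +962.567ms=3b
Σ=18b of 18 (187bpm 6/8) — PASS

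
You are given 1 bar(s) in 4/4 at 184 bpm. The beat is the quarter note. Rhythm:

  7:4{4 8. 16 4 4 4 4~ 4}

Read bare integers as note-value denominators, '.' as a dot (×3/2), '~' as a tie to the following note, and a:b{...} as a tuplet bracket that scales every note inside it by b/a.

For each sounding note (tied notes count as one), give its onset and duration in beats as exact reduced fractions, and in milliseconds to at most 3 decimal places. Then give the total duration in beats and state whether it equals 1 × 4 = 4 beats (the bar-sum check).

1) 0.0ms=0b +186.335ms=4/7b
2) 186.335ms=4/7b +139.752ms=3/7b
3) 326.087ms=1b +46.584ms=1/7b
4) 372.671ms=8/7b +186.335ms=4/7b
5) 559.006ms=12/7b +186.335ms=4/7b
6) 745.342ms=16/7b +186.335ms=4/7b
7) 931.677ms=20/7b +372.671ms=8/7b
Σ=4b of 4 (184bpm 4/4) — PASS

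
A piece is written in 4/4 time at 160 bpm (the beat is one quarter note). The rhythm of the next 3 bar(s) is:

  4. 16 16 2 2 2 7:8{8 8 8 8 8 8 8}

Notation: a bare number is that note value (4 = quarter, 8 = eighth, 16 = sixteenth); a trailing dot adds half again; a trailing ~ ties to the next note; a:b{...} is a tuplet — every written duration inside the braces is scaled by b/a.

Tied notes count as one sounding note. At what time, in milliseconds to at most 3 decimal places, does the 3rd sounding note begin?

note 3 onset = 7/4b = 656.25ms

1. 0.0ms @ 0 + 562.5ms (3/2)
2. 562.5ms @ 3/2 + 93.75ms (1/4)
3. 656.25ms @ 7/4 + 93.75ms (1/4)
4. 750.0ms @ 2 + 750.0ms (2)
5. 1500.0ms @ 4 + 750.0ms (2)
6. 2250.0ms @ 6 + 750.0ms (2)
7. 3000.0ms @ 8 + 214.286ms (4/7)
8. 3214.286ms @ 60/7 + 214.286ms (4/7)
9. 3428.571ms @ 64/7 + 214.286ms (4/7)
10. 3642.857ms @ 68/7 + 214.286ms (4/7)
11. 3857.143ms @ 72/7 + 214.286ms (4/7)
12. 4071.429ms @ 76/7 + 214.286ms (4/7)
13. 4285.714ms @ 80/7 + 214.286ms (4/7)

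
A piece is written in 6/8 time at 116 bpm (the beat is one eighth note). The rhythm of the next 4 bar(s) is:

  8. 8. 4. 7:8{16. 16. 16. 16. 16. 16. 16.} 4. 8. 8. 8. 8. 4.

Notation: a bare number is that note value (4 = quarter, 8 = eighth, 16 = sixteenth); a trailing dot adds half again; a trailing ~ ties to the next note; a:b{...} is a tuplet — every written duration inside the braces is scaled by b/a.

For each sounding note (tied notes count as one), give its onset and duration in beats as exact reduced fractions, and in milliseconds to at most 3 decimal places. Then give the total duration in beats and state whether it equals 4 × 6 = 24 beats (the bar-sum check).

1) 0.0ms=0b +775.862ms=3/2b
2) 775.862ms=3/2b +775.862ms=3/2b
3) 1551.724ms=3b +1551.724ms=3b
4) 3103.448ms=6b +443.35ms=6/7b
5) 3546.798ms=48/7b +443.35ms=6/7b
6) 3990.148ms=54/7b +443.35ms=6/7b
7) 4433.498ms=60/7b +443.35ms=6/7b
8) 4876.847ms=66/7b +443.35ms=6/7b
9) 5320.197ms=72/7b +443.35ms=6/7b
10) 5763.547ms=78/7b +443.35ms=6/7b
11) 6206.897ms=12b +1551.724ms=3b
12) 7758.621ms=15b +775.862ms=3/2b
13) 8534.483ms=33/2b +775.862ms=3/2b
14) 9310.345ms=18b +775.862ms=3/2b
15) 10086.207ms=39/2b +775.862ms=3/2b
16) 10862.069ms=21b +1551.724ms=3b
Σ=24b of 24 (116bpm 6/8) — PASS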